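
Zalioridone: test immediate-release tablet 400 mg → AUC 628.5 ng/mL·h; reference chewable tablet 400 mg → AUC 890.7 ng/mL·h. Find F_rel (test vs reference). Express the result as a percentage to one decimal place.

F_rel = 70.6%

F_rel = (AUC_test/D_test) / (AUC_ref/D_ref)
      = (628.5/400) / (890.7/400)
      = 1.57125 / 2.22675 = 0.7056 = 70.56%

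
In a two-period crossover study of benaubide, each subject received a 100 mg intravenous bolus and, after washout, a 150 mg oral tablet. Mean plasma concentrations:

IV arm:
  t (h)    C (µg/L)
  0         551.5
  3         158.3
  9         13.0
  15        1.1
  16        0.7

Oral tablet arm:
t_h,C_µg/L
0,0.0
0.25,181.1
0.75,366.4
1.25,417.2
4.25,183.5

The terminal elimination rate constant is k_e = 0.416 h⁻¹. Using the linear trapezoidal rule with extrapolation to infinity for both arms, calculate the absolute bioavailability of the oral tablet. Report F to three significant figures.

F = 0.697

Trapezoidal AUC_0→16 (IV):
  [0→3]: (551.5+158.3)/2 × 3 = 1064.7
  [3→9]: (158.3+13.0)/2 × 6 = 513.9
  [9→15]: (13.0+1.1)/2 × 6 = 42.3
  [15→16]: (1.1+0.7)/2 × 1 = 0.9
  Sum = 1621.8 µg/L·h
IV tail: 0.7/0.416 = 1.683; AUC_iv,0→∞ = 1621.8 + 1.683 = 1623.483 µg/L·h
Trapezoidal AUC_0→4.25 (oral tablet):
  [0→0.25]: (0.0+181.1)/2 × 0.25 = 22.6375
  [0.25→0.75]: (181.1+366.4)/2 × 0.5 = 136.875
  [0.75→1.25]: (366.4+417.2)/2 × 0.5 = 195.9
  [1.25→4.25]: (417.2+183.5)/2 × 3 = 901.05
  Sum = 1256.4625 µg/L·h
oral tablet tail: 183.5/0.416 = 441.106; AUC_ev,0→∞ = 1256.4625 + 441.106 = 1697.5685 µg/L·h
F = (AUC_ev/D_ev)/(AUC_iv/D_iv) = (1697.5685/150)/(1623.483/100) = 11.3171/16.23483 = 0.6971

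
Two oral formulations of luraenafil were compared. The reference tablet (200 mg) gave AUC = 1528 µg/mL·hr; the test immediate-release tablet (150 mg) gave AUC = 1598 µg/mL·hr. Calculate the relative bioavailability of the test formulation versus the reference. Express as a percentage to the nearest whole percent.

F_rel = 139%

F_rel = (AUC_test/D_test) / (AUC_ref/D_ref)
      = (1598/150) / (1528/200)
      = 10.6533 / 7.64 = 1.3944 = 139.44%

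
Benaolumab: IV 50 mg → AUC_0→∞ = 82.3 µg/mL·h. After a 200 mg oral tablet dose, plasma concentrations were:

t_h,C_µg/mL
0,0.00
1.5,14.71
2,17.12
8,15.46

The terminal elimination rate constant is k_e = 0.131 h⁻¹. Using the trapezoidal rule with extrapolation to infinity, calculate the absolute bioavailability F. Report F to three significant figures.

F = 0.713

Trapezoidal AUC_0→8 (oral tablet):
  [0→1.5]: (0.00+14.71)/2 × 1.5 = 11.0325
  [1.5→2]: (14.71+17.12)/2 × 0.5 = 7.9575
  [2→8]: (17.12+15.46)/2 × 6 = 97.74
  Sum = 116.73 µg/mL·h
Tail: C_last/k_e = 15.46/0.131 = 118.015
AUC_0→∞ (oral tablet) = 116.73 + 118.015 = 234.745 µg/mL·h
F = (AUC_ev/D_ev)/(AUC_iv/D_iv) = (234.745/200)/(82.3/50) = 1.173725/1.646 = 0.7131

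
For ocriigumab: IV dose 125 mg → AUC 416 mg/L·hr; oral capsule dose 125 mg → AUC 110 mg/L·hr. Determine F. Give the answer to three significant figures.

F = (AUC_ev / D_ev) / (AUC_iv / D_iv)
  = (110/125) / (416/125)
  = 0.88 / 3.328 = 0.2644

F = 0.264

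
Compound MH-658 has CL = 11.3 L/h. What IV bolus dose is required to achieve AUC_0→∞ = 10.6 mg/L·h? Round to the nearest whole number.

Dose_iv = CL × AUC_0→∞
     = 11.3 × 10.6 = 119.78 mg

Dose = 120 mg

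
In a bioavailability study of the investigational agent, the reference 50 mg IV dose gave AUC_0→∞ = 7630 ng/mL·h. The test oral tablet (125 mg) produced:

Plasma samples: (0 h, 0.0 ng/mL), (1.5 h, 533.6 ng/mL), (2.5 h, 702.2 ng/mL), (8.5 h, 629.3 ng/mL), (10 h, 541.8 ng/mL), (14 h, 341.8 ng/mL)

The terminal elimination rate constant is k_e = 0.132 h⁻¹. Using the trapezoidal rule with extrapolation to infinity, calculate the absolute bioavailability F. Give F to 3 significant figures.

Trapezoidal AUC_0→14 (oral tablet):
  [0→1.5]: (0.0+533.6)/2 × 1.5 = 400.2
  [1.5→2.5]: (533.6+702.2)/2 × 1 = 617.9
  [2.5→8.5]: (702.2+629.3)/2 × 6 = 3994.5
  [8.5→10]: (629.3+541.8)/2 × 1.5 = 878.325
  [10→14]: (541.8+341.8)/2 × 4 = 1767.2
  Sum = 7658.125 ng/mL·h
Tail: C_last/k_e = 341.8/0.132 = 2589.394
AUC_0→∞ (oral tablet) = 7658.125 + 2589.394 = 10247.519 ng/mL·h
F = (AUC_ev/D_ev)/(AUC_iv/D_iv) = (10247.519/125)/(7630/50) = 81.980152/152.6 = 0.5372

F = 0.537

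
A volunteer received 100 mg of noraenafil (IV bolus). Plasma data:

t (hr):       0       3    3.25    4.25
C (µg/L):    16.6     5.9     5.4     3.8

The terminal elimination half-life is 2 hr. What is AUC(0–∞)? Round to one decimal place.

AUC = 50.7 µg/L·hr

Trapezoidal AUC_0→4.25:
  [0→3]: (16.6+5.9)/2 × 3 = 33.75
  [3→3.25]: (5.9+5.4)/2 × 0.25 = 1.4125
  [3.25→4.25]: (5.4+3.8)/2 × 1 = 4.6
  Sum = 39.7625 µg/L·hr
k_e = ln2 / t½ = 0.693147 / 2 = 0.3466 hr^-1
Extrapolated tail: C_last / k_e = 3.8 / 0.3466 = 10.964
AUC_0→∞ = 39.7625 + 10.964 = 50.7265 µg/L·hr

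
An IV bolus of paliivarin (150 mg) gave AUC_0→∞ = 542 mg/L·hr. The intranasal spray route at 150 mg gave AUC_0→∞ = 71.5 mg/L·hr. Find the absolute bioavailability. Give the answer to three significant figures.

F = (AUC_ev / D_ev) / (AUC_iv / D_iv)
  = (71.5/150) / (542/150)
  = 0.476667 / 3.61333 = 0.1319

F = 0.132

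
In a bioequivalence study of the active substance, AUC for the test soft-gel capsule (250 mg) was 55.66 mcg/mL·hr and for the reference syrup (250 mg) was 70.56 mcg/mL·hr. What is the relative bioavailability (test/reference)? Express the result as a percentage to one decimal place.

F_rel = 78.9%

F_rel = (AUC_test/D_test) / (AUC_ref/D_ref)
      = (55.66/250) / (70.56/250)
      = 0.22264 / 0.28224 = 0.7888 = 78.88%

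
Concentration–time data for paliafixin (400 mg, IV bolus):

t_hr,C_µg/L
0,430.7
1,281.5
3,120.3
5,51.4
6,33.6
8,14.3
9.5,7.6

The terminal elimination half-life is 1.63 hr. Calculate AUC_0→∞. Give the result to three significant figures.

AUC = 1050 µg/L·hr

Trapezoidal AUC_0→9.5:
  [0→1]: (430.7+281.5)/2 × 1 = 356.1
  [1→3]: (281.5+120.3)/2 × 2 = 401.8
  [3→5]: (120.3+51.4)/2 × 2 = 171.7
  [5→6]: (51.4+33.6)/2 × 1 = 42.5
  [6→8]: (33.6+14.3)/2 × 2 = 47.9
  [8→9.5]: (14.3+7.6)/2 × 1.5 = 16.425
  Sum = 1036.425 µg/L·hr
k_e = ln2 / t½ = 0.693147 / 1.63 = 0.4252 hr^-1
Extrapolated tail: C_last / k_e = 7.6 / 0.4252 = 17.874
AUC_0→∞ = 1036.425 + 17.874 = 1054.299 µg/L·hr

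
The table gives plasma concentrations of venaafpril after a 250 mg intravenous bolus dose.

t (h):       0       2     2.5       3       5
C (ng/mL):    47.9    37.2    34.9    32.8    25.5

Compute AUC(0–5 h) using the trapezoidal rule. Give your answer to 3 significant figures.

AUC = 178 ng/mL·h

Trapezoidal AUC_0→5:
  [0→2]: (47.9+37.2)/2 × 2 = 85.1
  [2→2.5]: (37.2+34.9)/2 × 0.5 = 18.025
  [2.5→3]: (34.9+32.8)/2 × 0.5 = 16.925
  [3→5]: (32.8+25.5)/2 × 2 = 58.3
  Sum = 178.35 ng/mL·h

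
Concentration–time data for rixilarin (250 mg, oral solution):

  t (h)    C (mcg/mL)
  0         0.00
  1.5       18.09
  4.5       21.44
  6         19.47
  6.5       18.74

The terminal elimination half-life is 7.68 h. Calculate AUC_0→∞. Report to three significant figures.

Trapezoidal AUC_0→6.5:
  [0→1.5]: (0.00+18.09)/2 × 1.5 = 13.5675
  [1.5→4.5]: (18.09+21.44)/2 × 3 = 59.295
  [4.5→6]: (21.44+19.47)/2 × 1.5 = 30.6825
  [6→6.5]: (19.47+18.74)/2 × 0.5 = 9.5525
  Sum = 113.0975 mcg/mL·h
k_e = ln2 / t½ = 0.693147 / 7.68 = 0.0903 h^-1
Extrapolated tail: C_last / k_e = 18.74 / 0.0903 = 207.530
AUC_0→∞ = 113.0975 + 207.530 = 320.6275 mcg/mL·h

AUC = 321 mcg/mL·h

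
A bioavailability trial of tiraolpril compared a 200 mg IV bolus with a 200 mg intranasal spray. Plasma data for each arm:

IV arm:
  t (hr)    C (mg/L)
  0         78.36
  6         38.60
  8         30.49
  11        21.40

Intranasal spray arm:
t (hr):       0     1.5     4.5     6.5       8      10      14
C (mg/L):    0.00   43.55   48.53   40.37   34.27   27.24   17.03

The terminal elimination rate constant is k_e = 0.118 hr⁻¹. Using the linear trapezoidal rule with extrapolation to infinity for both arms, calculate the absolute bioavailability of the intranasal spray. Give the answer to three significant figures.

Trapezoidal AUC_0→11 (IV):
  [0→6]: (78.36+38.60)/2 × 6 = 350.88
  [6→8]: (38.60+30.49)/2 × 2 = 69.09
  [8→11]: (30.49+21.40)/2 × 3 = 77.835
  Sum = 497.805 mg/L·hr
IV tail: 21.40/0.118 = 181.356; AUC_iv,0→∞ = 497.805 + 181.356 = 679.161 mg/L·hr
Trapezoidal AUC_0→14 (intranasal spray):
  [0→1.5]: (0.00+43.55)/2 × 1.5 = 32.6625
  [1.5→4.5]: (43.55+48.53)/2 × 3 = 138.12
  [4.5→6.5]: (48.53+40.37)/2 × 2 = 88.9
  [6.5→8]: (40.37+34.27)/2 × 1.5 = 55.98
  [8→10]: (34.27+27.24)/2 × 2 = 61.51
  [10→14]: (27.24+17.03)/2 × 4 = 88.54
  Sum = 465.7125 mg/L·hr
intranasal spray tail: 17.03/0.118 = 144.322; AUC_ev,0→∞ = 465.7125 + 144.322 = 610.0345 mg/L·hr
F = (AUC_ev/D_ev)/(AUC_iv/D_iv) = (610.0345/200)/(679.161/200) = 3.0501725/3.395805 = 0.8982

F = 0.898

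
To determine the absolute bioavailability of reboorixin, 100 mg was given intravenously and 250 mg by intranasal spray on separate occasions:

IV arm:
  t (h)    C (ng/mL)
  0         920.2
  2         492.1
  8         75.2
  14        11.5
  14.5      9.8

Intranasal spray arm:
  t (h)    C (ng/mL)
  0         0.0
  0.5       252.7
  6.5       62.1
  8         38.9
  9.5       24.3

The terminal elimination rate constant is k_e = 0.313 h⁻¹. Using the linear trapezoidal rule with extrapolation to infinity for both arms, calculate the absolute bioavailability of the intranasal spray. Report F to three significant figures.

Trapezoidal AUC_0→14.5 (IV):
  [0→2]: (920.2+492.1)/2 × 2 = 1412.3
  [2→8]: (492.1+75.2)/2 × 6 = 1701.9
  [8→14]: (75.2+11.5)/2 × 6 = 260.1
  [14→14.5]: (11.5+9.8)/2 × 0.5 = 5.325
  Sum = 3379.625 ng/mL·h
IV tail: 9.8/0.313 = 31.310; AUC_iv,0→∞ = 3379.625 + 31.310 = 3410.935 ng/mL·h
Trapezoidal AUC_0→9.5 (intranasal spray):
  [0→0.5]: (0.0+252.7)/2 × 0.5 = 63.175
  [0.5→6.5]: (252.7+62.1)/2 × 6 = 944.4
  [6.5→8]: (62.1+38.9)/2 × 1.5 = 75.75
  [8→9.5]: (38.9+24.3)/2 × 1.5 = 47.4
  Sum = 1130.725 ng/mL·h
intranasal spray tail: 24.3/0.313 = 77.636; AUC_ev,0→∞ = 1130.725 + 77.636 = 1208.361 ng/mL·h
F = (AUC_ev/D_ev)/(AUC_iv/D_iv) = (1208.361/250)/(3410.935/100) = 4.833444/34.10935 = 0.1417

F = 0.142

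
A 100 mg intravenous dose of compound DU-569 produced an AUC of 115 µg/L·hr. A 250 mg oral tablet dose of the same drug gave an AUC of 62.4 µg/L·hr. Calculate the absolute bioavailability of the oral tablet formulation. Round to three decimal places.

F = 0.217

F = (AUC_ev / D_ev) / (AUC_iv / D_iv)
  = (62.4/250) / (115/100)
  = 0.2496 / 1.15 = 0.2170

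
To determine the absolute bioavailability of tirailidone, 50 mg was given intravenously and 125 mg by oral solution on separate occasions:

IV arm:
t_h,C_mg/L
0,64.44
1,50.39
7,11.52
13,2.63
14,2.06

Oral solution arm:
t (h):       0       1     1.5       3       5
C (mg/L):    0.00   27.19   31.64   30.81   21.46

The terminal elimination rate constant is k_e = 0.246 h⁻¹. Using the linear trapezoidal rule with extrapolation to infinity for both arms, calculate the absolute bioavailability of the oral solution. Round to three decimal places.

F = 0.290

Trapezoidal AUC_0→14 (IV):
  [0→1]: (64.44+50.39)/2 × 1 = 57.415
  [1→7]: (50.39+11.52)/2 × 6 = 185.73
  [7→13]: (11.52+2.63)/2 × 6 = 42.45
  [13→14]: (2.63+2.06)/2 × 1 = 2.345
  Sum = 287.94 mg/L·h
IV tail: 2.06/0.246 = 8.374; AUC_iv,0→∞ = 287.94 + 8.374 = 296.314 mg/L·h
Trapezoidal AUC_0→5 (oral solution):
  [0→1]: (0.00+27.19)/2 × 1 = 13.595
  [1→1.5]: (27.19+31.64)/2 × 0.5 = 14.7075
  [1.5→3]: (31.64+30.81)/2 × 1.5 = 46.8375
  [3→5]: (30.81+21.46)/2 × 2 = 52.27
  Sum = 127.41 mg/L·h
oral solution tail: 21.46/0.246 = 87.236; AUC_ev,0→∞ = 127.41 + 87.236 = 214.646 mg/L·h
F = (AUC_ev/D_ev)/(AUC_iv/D_iv) = (214.646/125)/(296.314/50) = 1.717168/5.92628 = 0.2898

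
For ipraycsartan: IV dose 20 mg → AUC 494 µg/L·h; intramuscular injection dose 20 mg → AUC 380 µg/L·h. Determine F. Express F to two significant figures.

F = 0.77

F = (AUC_ev / D_ev) / (AUC_iv / D_iv)
  = (380/20) / (494/20)
  = 19 / 24.7 = 0.7692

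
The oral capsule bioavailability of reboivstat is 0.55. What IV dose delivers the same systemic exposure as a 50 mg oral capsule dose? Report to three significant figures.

D_iv = 27.5 mg

Systemic exposure from an extravascular dose = F × D_ev, so the equivalent IV dose is F × D_ev.
D_iv = F × D_ev = 0.55 × 50 = 27.5 mg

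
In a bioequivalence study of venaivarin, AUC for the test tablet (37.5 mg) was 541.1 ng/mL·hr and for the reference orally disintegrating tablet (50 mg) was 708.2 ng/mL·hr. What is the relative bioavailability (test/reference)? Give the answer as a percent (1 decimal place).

F_rel = 101.9%

F_rel = (AUC_test/D_test) / (AUC_ref/D_ref)
      = (541.1/37.5) / (708.2/50)
      = 14.4293 / 14.164 = 1.0187 = 101.87%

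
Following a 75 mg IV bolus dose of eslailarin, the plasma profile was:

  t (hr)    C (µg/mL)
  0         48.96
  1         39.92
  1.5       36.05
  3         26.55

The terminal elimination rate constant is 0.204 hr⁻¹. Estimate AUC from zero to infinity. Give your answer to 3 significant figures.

AUC = 241 µg/mL·hr

Trapezoidal AUC_0→3:
  [0→1]: (48.96+39.92)/2 × 1 = 44.44
  [1→1.5]: (39.92+36.05)/2 × 0.5 = 18.9925
  [1.5→3]: (36.05+26.55)/2 × 1.5 = 46.95
  Sum = 110.3825 µg/mL·hr
Extrapolated tail: C_last / k_e = 26.55 / 0.204 = 130.147
AUC_0→∞ = 110.3825 + 130.147 = 240.5295 µg/mL·hr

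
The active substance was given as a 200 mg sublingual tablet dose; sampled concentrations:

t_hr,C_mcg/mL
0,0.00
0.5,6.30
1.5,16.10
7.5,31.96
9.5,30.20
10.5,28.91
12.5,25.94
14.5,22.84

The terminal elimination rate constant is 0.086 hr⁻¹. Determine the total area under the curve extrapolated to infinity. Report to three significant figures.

AUC = 618 mcg/mL·hr

Trapezoidal AUC_0→14.5:
  [0→0.5]: (0.00+6.30)/2 × 0.5 = 1.575
  [0.5→1.5]: (6.30+16.10)/2 × 1 = 11.2
  [1.5→7.5]: (16.10+31.96)/2 × 6 = 144.18
  [7.5→9.5]: (31.96+30.20)/2 × 2 = 62.16
  [9.5→10.5]: (30.20+28.91)/2 × 1 = 29.555
  [10.5→12.5]: (28.91+25.94)/2 × 2 = 54.85
  [12.5→14.5]: (25.94+22.84)/2 × 2 = 48.78
  Sum = 352.3 mcg/mL·hr
Extrapolated tail: C_last / k_e = 22.84 / 0.086 = 265.581
AUC_0→∞ = 352.3 + 265.581 = 617.881 mcg/mL·hr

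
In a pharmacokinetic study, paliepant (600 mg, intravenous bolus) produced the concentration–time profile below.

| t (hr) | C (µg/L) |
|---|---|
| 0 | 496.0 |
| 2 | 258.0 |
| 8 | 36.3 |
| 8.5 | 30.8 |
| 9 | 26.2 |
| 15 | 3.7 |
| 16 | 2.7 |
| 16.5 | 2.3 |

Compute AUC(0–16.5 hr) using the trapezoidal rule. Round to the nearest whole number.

Trapezoidal AUC_0→16.5:
  [0→2]: (496.0+258.0)/2 × 2 = 754.0
  [2→8]: (258.0+36.3)/2 × 6 = 882.9
  [8→8.5]: (36.3+30.8)/2 × 0.5 = 16.775
  [8.5→9]: (30.8+26.2)/2 × 0.5 = 14.25
  [9→15]: (26.2+3.7)/2 × 6 = 89.7
  [15→16]: (3.7+2.7)/2 × 1 = 3.2
  [16→16.5]: (2.7+2.3)/2 × 0.5 = 1.25
  Sum = 1762.075 µg/L·hr

AUC = 1762 µg/L·hr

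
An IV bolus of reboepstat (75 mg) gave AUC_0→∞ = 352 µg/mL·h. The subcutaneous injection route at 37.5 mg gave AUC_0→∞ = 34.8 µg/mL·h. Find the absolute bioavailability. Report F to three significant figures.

F = (AUC_ev / D_ev) / (AUC_iv / D_iv)
  = (34.8/37.5) / (352/75)
  = 0.928 / 4.69333 = 0.1977

F = 0.198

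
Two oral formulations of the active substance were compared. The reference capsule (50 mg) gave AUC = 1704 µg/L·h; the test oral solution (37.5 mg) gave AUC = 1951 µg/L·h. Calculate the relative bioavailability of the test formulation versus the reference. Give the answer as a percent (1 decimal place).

F_rel = (AUC_test/D_test) / (AUC_ref/D_ref)
      = (1951/37.5) / (1704/50)
      = 52.0267 / 34.08 = 1.5266 = 152.66%

F_rel = 152.7%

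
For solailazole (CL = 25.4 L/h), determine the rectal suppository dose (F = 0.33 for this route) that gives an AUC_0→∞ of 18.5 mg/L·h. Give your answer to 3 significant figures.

Dose = 1420 mg

Dose = CL × AUC_0→∞ / F
     = 25.4 × 18.5 / 0.33 = 1423.94 mg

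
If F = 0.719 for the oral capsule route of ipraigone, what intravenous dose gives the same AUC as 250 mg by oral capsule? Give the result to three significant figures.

D_iv = 180 mg

Systemic exposure from an extravascular dose = F × D_ev, so the equivalent IV dose is F × D_ev.
D_iv = F × D_ev = 0.719 × 250 = 179.75 mg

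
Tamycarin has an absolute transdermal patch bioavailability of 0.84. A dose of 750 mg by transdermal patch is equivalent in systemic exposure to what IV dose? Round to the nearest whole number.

Systemic exposure from an extravascular dose = F × D_ev, so the equivalent IV dose is F × D_ev.
D_iv = F × D_ev = 0.84 × 750 = 630 mg

D_iv = 630 mg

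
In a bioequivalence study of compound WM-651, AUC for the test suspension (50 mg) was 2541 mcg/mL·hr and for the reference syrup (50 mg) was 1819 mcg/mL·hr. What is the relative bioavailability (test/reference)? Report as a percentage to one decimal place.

F_rel = (AUC_test/D_test) / (AUC_ref/D_ref)
      = (2541/50) / (1819/50)
      = 50.82 / 36.38 = 1.3969 = 139.69%

F_rel = 139.7%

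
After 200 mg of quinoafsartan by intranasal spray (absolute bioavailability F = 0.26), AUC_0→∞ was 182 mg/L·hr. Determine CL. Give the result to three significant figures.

CL = F × Dose / AUC_0→∞
   = 0.26 × 200 / 182 = 0.285714 L/hr

CL = 0.286 L/hr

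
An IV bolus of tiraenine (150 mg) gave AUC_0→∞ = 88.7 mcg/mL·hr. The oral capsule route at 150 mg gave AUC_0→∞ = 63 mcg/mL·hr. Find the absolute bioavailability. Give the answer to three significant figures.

F = (AUC_ev / D_ev) / (AUC_iv / D_iv)
  = (63/150) / (88.7/150)
  = 0.42 / 0.591333 = 0.7103

F = 0.710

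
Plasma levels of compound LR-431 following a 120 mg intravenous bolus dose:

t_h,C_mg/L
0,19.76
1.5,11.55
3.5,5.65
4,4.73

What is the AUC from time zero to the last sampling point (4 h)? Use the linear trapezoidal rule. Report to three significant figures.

Trapezoidal AUC_0→4:
  [0→1.5]: (19.76+11.55)/2 × 1.5 = 23.4825
  [1.5→3.5]: (11.55+5.65)/2 × 2 = 17.2
  [3.5→4]: (5.65+4.73)/2 × 0.5 = 2.595
  Sum = 43.2775 mg/L·h

AUC = 43.3 mg/L·h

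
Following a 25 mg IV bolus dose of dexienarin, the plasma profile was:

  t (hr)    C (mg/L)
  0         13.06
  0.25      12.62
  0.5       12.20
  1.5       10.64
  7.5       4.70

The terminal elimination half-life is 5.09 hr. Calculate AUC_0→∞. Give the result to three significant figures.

AUC = 98.3 mg/L·hr

Trapezoidal AUC_0→7.5:
  [0→0.25]: (13.06+12.62)/2 × 0.25 = 3.21
  [0.25→0.5]: (12.62+12.20)/2 × 0.25 = 3.1025
  [0.5→1.5]: (12.20+10.64)/2 × 1 = 11.42
  [1.5→7.5]: (10.64+4.70)/2 × 6 = 46.02
  Sum = 63.7525 mg/L·hr
k_e = ln2 / t½ = 0.693147 / 5.09 = 0.1362 hr^-1
Extrapolated tail: C_last / k_e = 4.70 / 0.1362 = 34.508
AUC_0→∞ = 63.7525 + 34.508 = 98.2605 mg/L·hr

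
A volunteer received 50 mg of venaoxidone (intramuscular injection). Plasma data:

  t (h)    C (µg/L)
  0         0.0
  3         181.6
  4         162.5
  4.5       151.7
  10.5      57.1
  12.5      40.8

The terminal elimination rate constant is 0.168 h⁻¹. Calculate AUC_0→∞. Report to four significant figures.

Trapezoidal AUC_0→12.5:
  [0→3]: (0.0+181.6)/2 × 3 = 272.4
  [3→4]: (181.6+162.5)/2 × 1 = 172.05
  [4→4.5]: (162.5+151.7)/2 × 0.5 = 78.55
  [4.5→10.5]: (151.7+57.1)/2 × 6 = 626.4
  [10.5→12.5]: (57.1+40.8)/2 × 2 = 97.9
  Sum = 1247.3 µg/L·h
Extrapolated tail: C_last / k_e = 40.8 / 0.168 = 242.857
AUC_0→∞ = 1247.3 + 242.857 = 1490.157 µg/L·h

AUC = 1490 µg/L·h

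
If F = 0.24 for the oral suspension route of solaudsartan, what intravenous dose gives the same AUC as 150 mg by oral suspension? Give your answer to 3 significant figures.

D_iv = 36.0 mg

Systemic exposure from an extravascular dose = F × D_ev, so the equivalent IV dose is F × D_ev.
D_iv = F × D_ev = 0.24 × 150 = 36 mg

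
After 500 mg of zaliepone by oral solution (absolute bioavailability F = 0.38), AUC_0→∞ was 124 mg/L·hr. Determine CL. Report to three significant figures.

CL = F × Dose / AUC_0→∞
   = 0.38 × 500 / 124 = 1.53226 L/hr

CL = 1.53 L/hr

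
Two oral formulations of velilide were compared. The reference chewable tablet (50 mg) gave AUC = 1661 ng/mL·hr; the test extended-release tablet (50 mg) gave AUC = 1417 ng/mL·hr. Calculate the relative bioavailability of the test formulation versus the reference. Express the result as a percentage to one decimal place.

F_rel = 85.3%

F_rel = (AUC_test/D_test) / (AUC_ref/D_ref)
      = (1417/50) / (1661/50)
      = 28.34 / 33.22 = 0.8531 = 85.31%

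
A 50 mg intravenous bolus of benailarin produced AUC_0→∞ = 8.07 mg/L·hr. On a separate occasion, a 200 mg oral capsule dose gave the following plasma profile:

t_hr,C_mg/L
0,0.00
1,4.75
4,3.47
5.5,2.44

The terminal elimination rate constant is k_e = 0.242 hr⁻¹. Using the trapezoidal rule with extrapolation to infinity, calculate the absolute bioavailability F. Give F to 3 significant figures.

Trapezoidal AUC_0→5.5 (oral capsule):
  [0→1]: (0.00+4.75)/2 × 1 = 2.375
  [1→4]: (4.75+3.47)/2 × 3 = 12.33
  [4→5.5]: (3.47+2.44)/2 × 1.5 = 4.4325
  Sum = 19.1375 mg/L·hr
Tail: C_last/k_e = 2.44/0.242 = 10.083
AUC_0→∞ (oral capsule) = 19.1375 + 10.083 = 29.2205 mg/L·hr
F = (AUC_ev/D_ev)/(AUC_iv/D_iv) = (29.2205/200)/(8.07/50) = 0.1461025/0.1614 = 0.9052

F = 0.905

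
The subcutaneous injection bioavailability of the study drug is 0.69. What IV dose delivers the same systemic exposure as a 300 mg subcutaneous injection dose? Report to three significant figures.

D_iv = 207 mg

Systemic exposure from an extravascular dose = F × D_ev, so the equivalent IV dose is F × D_ev.
D_iv = F × D_ev = 0.69 × 300 = 207 mg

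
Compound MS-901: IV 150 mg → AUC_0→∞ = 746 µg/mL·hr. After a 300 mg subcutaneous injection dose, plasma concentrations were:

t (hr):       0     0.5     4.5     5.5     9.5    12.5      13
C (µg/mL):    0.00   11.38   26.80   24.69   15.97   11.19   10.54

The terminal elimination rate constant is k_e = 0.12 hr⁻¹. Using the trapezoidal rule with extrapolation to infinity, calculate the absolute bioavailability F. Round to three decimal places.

Trapezoidal AUC_0→13 (subcutaneous injection):
  [0→0.5]: (0.00+11.38)/2 × 0.5 = 2.845
  [0.5→4.5]: (11.38+26.80)/2 × 4 = 76.36
  [4.5→5.5]: (26.80+24.69)/2 × 1 = 25.745
  [5.5→9.5]: (24.69+15.97)/2 × 4 = 81.32
  [9.5→12.5]: (15.97+11.19)/2 × 3 = 40.74
  [12.5→13]: (11.19+10.54)/2 × 0.5 = 5.4325
  Sum = 232.4425 µg/mL·hr
Tail: C_last/k_e = 10.54/0.12 = 87.833
AUC_0→∞ (subcutaneous injection) = 232.4425 + 87.833 = 320.2755 µg/mL·hr
F = (AUC_ev/D_ev)/(AUC_iv/D_iv) = (320.2755/300)/(746/150) = 1.067585/4.97333 = 0.2147

F = 0.215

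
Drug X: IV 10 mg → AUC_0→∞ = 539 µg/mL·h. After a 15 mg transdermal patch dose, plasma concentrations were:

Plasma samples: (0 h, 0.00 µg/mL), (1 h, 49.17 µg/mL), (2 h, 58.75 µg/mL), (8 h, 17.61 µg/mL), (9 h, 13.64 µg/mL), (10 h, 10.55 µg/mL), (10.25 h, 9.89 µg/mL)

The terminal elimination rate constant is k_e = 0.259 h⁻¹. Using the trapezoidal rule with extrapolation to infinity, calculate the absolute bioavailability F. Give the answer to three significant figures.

F = 0.465

Trapezoidal AUC_0→10.25 (transdermal patch):
  [0→1]: (0.00+49.17)/2 × 1 = 24.585
  [1→2]: (49.17+58.75)/2 × 1 = 53.96
  [2→8]: (58.75+17.61)/2 × 6 = 229.08
  [8→9]: (17.61+13.64)/2 × 1 = 15.625
  [9→10]: (13.64+10.55)/2 × 1 = 12.095
  [10→10.25]: (10.55+9.89)/2 × 0.25 = 2.555
  Sum = 337.9 µg/mL·h
Tail: C_last/k_e = 9.89/0.259 = 38.185
AUC_0→∞ (transdermal patch) = 337.9 + 38.185 = 376.085 µg/mL·h
F = (AUC_ev/D_ev)/(AUC_iv/D_iv) = (376.085/15)/(539/10) = 25.0723/53.9 = 0.4652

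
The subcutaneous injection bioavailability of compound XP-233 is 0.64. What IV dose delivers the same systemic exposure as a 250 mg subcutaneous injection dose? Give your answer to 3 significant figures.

Systemic exposure from an extravascular dose = F × D_ev, so the equivalent IV dose is F × D_ev.
D_iv = F × D_ev = 0.64 × 250 = 160 mg

D_iv = 160 mg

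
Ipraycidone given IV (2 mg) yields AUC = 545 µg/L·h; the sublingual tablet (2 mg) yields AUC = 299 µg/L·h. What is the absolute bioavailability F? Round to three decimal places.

F = 0.549

F = (AUC_ev / D_ev) / (AUC_iv / D_iv)
  = (299/2) / (545/2)
  = 149.5 / 272.5 = 0.5486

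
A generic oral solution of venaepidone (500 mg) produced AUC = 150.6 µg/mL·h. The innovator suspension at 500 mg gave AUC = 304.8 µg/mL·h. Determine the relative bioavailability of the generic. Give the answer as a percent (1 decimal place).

F_rel = (AUC_test/D_test) / (AUC_ref/D_ref)
      = (150.6/500) / (304.8/500)
      = 0.3012 / 0.6096 = 0.4941 = 49.41%

F_rel = 49.4%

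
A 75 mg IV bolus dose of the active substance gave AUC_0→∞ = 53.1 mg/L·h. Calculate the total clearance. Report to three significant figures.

CL = 1.41 L/h

CL = Dose_iv / AUC_0→∞
   = 75 / 53.1 = 1.41243 L/h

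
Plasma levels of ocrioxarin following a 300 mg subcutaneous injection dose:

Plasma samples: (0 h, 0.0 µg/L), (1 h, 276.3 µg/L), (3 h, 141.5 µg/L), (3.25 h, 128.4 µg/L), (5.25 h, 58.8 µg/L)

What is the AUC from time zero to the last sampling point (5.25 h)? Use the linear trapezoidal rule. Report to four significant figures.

AUC = 776.9 µg/L·h

Trapezoidal AUC_0→5.25:
  [0→1]: (0.0+276.3)/2 × 1 = 138.15
  [1→3]: (276.3+141.5)/2 × 2 = 417.8
  [3→3.25]: (141.5+128.4)/2 × 0.25 = 33.7375
  [3.25→5.25]: (128.4+58.8)/2 × 2 = 187.2
  Sum = 776.8875 µg/L·h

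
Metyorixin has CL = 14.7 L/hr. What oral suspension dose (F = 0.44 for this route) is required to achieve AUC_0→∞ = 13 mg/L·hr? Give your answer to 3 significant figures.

Dose = CL × AUC_0→∞ / F
     = 14.7 × 13 / 0.44 = 434.318 mg

Dose = 434 mg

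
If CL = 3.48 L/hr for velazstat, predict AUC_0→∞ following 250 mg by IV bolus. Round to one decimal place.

AUC = 71.8 mg/L·hr

AUC_0→∞ = Dose_iv / CL
        = 250 / 3.48 = 71.8391 mg/L·hr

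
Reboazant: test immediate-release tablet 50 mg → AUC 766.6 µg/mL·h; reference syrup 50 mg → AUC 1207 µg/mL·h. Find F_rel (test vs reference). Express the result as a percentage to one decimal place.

F_rel = 63.5%

F_rel = (AUC_test/D_test) / (AUC_ref/D_ref)
      = (766.6/50) / (1207/50)
      = 15.332 / 24.14 = 0.6351 = 63.51%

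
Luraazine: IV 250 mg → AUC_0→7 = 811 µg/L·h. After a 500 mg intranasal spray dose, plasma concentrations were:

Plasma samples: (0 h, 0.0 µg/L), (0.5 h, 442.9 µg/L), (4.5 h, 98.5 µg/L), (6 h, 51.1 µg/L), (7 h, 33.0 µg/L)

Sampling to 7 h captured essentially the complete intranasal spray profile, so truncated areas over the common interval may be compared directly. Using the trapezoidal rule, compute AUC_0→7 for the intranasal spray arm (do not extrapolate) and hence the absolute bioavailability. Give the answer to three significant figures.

Trapezoidal AUC_0→7 (intranasal spray):
  [0→0.5]: (0.0+442.9)/2 × 0.5 = 110.725
  [0.5→4.5]: (442.9+98.5)/2 × 4 = 1082.8
  [4.5→6]: (98.5+51.1)/2 × 1.5 = 112.2
  [6→7]: (51.1+33.0)/2 × 1 = 42.05
  Sum = 1347.775 µg/L·h
F = (AUC_ev/D_ev)/(AUC_iv/D_iv) = (1347.775/500)/(811/250) = 2.69555/3.244 = 0.8309

F = 0.831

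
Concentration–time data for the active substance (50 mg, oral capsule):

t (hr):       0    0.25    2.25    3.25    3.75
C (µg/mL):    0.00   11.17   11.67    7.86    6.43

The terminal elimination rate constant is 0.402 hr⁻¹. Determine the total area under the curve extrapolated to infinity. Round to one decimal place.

Trapezoidal AUC_0→3.75:
  [0→0.25]: (0.00+11.17)/2 × 0.25 = 1.39625
  [0.25→2.25]: (11.17+11.67)/2 × 2 = 22.84
  [2.25→3.25]: (11.67+7.86)/2 × 1 = 9.765
  [3.25→3.75]: (7.86+6.43)/2 × 0.5 = 3.5725
  Sum = 37.57375 µg/mL·hr
Extrapolated tail: C_last / k_e = 6.43 / 0.402 = 15.995
AUC_0→∞ = 37.57375 + 15.995 = 53.56875 µg/mL·hr

AUC = 53.6 µg/mL·hr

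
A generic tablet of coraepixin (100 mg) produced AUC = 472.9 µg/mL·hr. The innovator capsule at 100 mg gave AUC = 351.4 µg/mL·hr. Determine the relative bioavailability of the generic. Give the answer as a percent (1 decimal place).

F_rel = 134.6%

F_rel = (AUC_test/D_test) / (AUC_ref/D_ref)
      = (472.9/100) / (351.4/100)
      = 4.729 / 3.514 = 1.3458 = 134.58%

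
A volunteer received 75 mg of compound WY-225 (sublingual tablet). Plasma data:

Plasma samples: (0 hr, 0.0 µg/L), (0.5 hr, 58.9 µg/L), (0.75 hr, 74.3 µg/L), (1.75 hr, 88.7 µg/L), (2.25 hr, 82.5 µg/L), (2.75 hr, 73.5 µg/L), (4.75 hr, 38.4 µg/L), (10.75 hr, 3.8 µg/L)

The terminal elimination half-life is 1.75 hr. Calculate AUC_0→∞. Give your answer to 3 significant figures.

Trapezoidal AUC_0→10.75:
  [0→0.5]: (0.0+58.9)/2 × 0.5 = 14.725
  [0.5→0.75]: (58.9+74.3)/2 × 0.25 = 16.65
  [0.75→1.75]: (74.3+88.7)/2 × 1 = 81.5
  [1.75→2.25]: (88.7+82.5)/2 × 0.5 = 42.8
  [2.25→2.75]: (82.5+73.5)/2 × 0.5 = 39.0
  [2.75→4.75]: (73.5+38.4)/2 × 2 = 111.9
  [4.75→10.75]: (38.4+3.8)/2 × 6 = 126.6
  Sum = 433.175 µg/L·hr
k_e = ln2 / t½ = 0.693147 / 1.75 = 0.3961 hr^-1
Extrapolated tail: C_last / k_e = 3.8 / 0.3961 = 9.594
AUC_0→∞ = 433.175 + 9.594 = 442.769 µg/L·hr

AUC = 443 µg/L·hr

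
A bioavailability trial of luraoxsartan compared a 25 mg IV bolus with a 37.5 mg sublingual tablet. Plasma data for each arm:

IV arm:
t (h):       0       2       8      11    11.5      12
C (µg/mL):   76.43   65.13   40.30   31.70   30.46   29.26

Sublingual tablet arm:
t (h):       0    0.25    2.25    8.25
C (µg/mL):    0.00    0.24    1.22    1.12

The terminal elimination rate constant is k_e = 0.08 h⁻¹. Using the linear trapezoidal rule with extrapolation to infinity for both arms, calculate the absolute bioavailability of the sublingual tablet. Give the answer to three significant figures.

Trapezoidal AUC_0→12 (IV):
  [0→2]: (76.43+65.13)/2 × 2 = 141.56
  [2→8]: (65.13+40.30)/2 × 6 = 316.29
  [8→11]: (40.30+31.70)/2 × 3 = 108.0
  [11→11.5]: (31.70+30.46)/2 × 0.5 = 15.54
  [11.5→12]: (30.46+29.26)/2 × 0.5 = 14.93
  Sum = 596.32 µg/mL·h
IV tail: 29.26/0.08 = 365.750; AUC_iv,0→∞ = 596.32 + 365.750 = 962.07 µg/mL·h
Trapezoidal AUC_0→8.25 (sublingual tablet):
  [0→0.25]: (0.00+0.24)/2 × 0.25 = 0.03
  [0.25→2.25]: (0.24+1.22)/2 × 2 = 1.46
  [2.25→8.25]: (1.22+1.12)/2 × 6 = 7.02
  Sum = 8.51 µg/mL·h
sublingual tablet tail: 1.12/0.08 = 14.000; AUC_ev,0→∞ = 8.51 + 14.000 = 22.51 µg/mL·h
F = (AUC_ev/D_ev)/(AUC_iv/D_iv) = (22.51/37.5)/(962.07/25) = 0.600267/38.4828 = 0.0156

F = 0.0156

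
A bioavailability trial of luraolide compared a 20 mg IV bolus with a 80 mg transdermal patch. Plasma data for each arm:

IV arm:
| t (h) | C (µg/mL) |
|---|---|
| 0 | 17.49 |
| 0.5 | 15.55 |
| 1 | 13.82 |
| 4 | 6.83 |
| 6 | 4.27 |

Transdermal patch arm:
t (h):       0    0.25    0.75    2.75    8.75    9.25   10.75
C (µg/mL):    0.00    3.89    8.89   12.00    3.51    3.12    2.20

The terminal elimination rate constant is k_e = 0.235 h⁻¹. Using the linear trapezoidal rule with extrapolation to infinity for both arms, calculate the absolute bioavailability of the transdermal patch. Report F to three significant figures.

F = 0.284

Trapezoidal AUC_0→6 (IV):
  [0→0.5]: (17.49+15.55)/2 × 0.5 = 8.26
  [0.5→1]: (15.55+13.82)/2 × 0.5 = 7.3425
  [1→4]: (13.82+6.83)/2 × 3 = 30.975
  [4→6]: (6.83+4.27)/2 × 2 = 11.1
  Sum = 57.6775 µg/mL·h
IV tail: 4.27/0.235 = 18.170; AUC_iv,0→∞ = 57.6775 + 18.170 = 75.8475 µg/mL·h
Trapezoidal AUC_0→10.75 (transdermal patch):
  [0→0.25]: (0.00+3.89)/2 × 0.25 = 0.48625
  [0.25→0.75]: (3.89+8.89)/2 × 0.5 = 3.195
  [0.75→2.75]: (8.89+12.00)/2 × 2 = 20.89
  [2.75→8.75]: (12.00+3.51)/2 × 6 = 46.53
  [8.75→9.25]: (3.51+3.12)/2 × 0.5 = 1.6575
  [9.25→10.75]: (3.12+2.20)/2 × 1.5 = 3.99
  Sum = 76.74875 µg/mL·h
transdermal patch tail: 2.20/0.235 = 9.362; AUC_ev,0→∞ = 76.74875 + 9.362 = 86.11075 µg/mL·h
F = (AUC_ev/D_ev)/(AUC_iv/D_iv) = (86.11075/80)/(75.8475/20) = 1.07638/3.792375 = 0.2838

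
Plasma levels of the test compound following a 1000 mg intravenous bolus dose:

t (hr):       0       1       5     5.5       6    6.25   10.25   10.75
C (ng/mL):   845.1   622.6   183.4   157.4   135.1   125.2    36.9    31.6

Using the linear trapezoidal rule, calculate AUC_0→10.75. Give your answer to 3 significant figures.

Trapezoidal AUC_0→10.75:
  [0→1]: (845.1+622.6)/2 × 1 = 733.85
  [1→5]: (622.6+183.4)/2 × 4 = 1612.0
  [5→5.5]: (183.4+157.4)/2 × 0.5 = 85.2
  [5.5→6]: (157.4+135.1)/2 × 0.5 = 73.125
  [6→6.25]: (135.1+125.2)/2 × 0.25 = 32.5375
  [6.25→10.25]: (125.2+36.9)/2 × 4 = 324.2
  [10.25→10.75]: (36.9+31.6)/2 × 0.5 = 17.125
  Sum = 2878.0375 ng/mL·hr

AUC = 2880 ng/mL·hr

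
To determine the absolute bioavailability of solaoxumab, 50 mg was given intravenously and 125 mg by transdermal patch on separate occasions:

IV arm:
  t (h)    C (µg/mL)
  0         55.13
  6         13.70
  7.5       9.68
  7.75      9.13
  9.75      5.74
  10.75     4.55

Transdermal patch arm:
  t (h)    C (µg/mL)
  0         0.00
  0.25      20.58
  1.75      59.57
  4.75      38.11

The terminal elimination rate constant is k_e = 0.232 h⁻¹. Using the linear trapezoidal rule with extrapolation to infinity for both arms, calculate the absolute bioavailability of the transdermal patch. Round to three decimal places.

F = 0.562

Trapezoidal AUC_0→10.75 (IV):
  [0→6]: (55.13+13.70)/2 × 6 = 206.49
  [6→7.5]: (13.70+9.68)/2 × 1.5 = 17.535
  [7.5→7.75]: (9.68+9.13)/2 × 0.25 = 2.35125
  [7.75→9.75]: (9.13+5.74)/2 × 2 = 14.87
  [9.75→10.75]: (5.74+4.55)/2 × 1 = 5.145
  Sum = 246.39125 µg/mL·h
IV tail: 4.55/0.232 = 19.612; AUC_iv,0→∞ = 246.39125 + 19.612 = 266.00325 µg/mL·h
Trapezoidal AUC_0→4.75 (transdermal patch):
  [0→0.25]: (0.00+20.58)/2 × 0.25 = 2.5725
  [0.25→1.75]: (20.58+59.57)/2 × 1.5 = 60.1125
  [1.75→4.75]: (59.57+38.11)/2 × 3 = 146.52
  Sum = 209.205 µg/mL·h
transdermal patch tail: 38.11/0.232 = 164.267; AUC_ev,0→∞ = 209.205 + 164.267 = 373.472 µg/mL·h
F = (AUC_ev/D_ev)/(AUC_iv/D_iv) = (373.472/125)/(266.00325/50) = 2.987776/5.320065 = 0.5616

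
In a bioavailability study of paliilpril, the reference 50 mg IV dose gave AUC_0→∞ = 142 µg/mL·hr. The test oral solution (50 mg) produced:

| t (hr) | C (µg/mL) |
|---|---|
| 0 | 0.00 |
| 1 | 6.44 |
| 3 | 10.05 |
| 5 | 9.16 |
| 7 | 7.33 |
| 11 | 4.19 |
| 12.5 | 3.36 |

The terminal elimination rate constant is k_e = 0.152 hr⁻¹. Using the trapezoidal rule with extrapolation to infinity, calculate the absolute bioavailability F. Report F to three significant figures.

F = 0.748

Trapezoidal AUC_0→12.5 (oral solution):
  [0→1]: (0.00+6.44)/2 × 1 = 3.22
  [1→3]: (6.44+10.05)/2 × 2 = 16.49
  [3→5]: (10.05+9.16)/2 × 2 = 19.21
  [5→7]: (9.16+7.33)/2 × 2 = 16.49
  [7→11]: (7.33+4.19)/2 × 4 = 23.04
  [11→12.5]: (4.19+3.36)/2 × 1.5 = 5.6625
  Sum = 84.1125 µg/mL·hr
Tail: C_last/k_e = 3.36/0.152 = 22.105
AUC_0→∞ (oral solution) = 84.1125 + 22.105 = 106.2175 µg/mL·hr
F = (AUC_ev/D_ev)/(AUC_iv/D_iv) = (106.2175/50)/(142/50) = 2.12435/2.84 = 0.7480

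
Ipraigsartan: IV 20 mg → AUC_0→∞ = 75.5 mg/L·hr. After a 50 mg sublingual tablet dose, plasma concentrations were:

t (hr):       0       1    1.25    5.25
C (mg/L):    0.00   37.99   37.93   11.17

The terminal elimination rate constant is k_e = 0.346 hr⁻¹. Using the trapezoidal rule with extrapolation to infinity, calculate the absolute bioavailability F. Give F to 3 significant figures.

F = 0.842

Trapezoidal AUC_0→5.25 (sublingual tablet):
  [0→1]: (0.00+37.99)/2 × 1 = 18.995
  [1→1.25]: (37.99+37.93)/2 × 0.25 = 9.49
  [1.25→5.25]: (37.93+11.17)/2 × 4 = 98.2
  Sum = 126.685 mg/L·hr
Tail: C_last/k_e = 11.17/0.346 = 32.283
AUC_0→∞ (sublingual tablet) = 126.685 + 32.283 = 158.968 mg/L·hr
F = (AUC_ev/D_ev)/(AUC_iv/D_iv) = (158.968/50)/(75.5/20) = 3.17936/3.775 = 0.8422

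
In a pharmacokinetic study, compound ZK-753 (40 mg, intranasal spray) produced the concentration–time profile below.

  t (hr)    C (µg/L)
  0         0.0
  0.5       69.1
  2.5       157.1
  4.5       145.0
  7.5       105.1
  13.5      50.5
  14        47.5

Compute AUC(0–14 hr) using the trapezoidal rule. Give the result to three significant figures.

AUC = 1410 µg/L·hr

Trapezoidal AUC_0→14:
  [0→0.5]: (0.0+69.1)/2 × 0.5 = 17.275
  [0.5→2.5]: (69.1+157.1)/2 × 2 = 226.2
  [2.5→4.5]: (157.1+145.0)/2 × 2 = 302.1
  [4.5→7.5]: (145.0+105.1)/2 × 3 = 375.15
  [7.5→13.5]: (105.1+50.5)/2 × 6 = 466.8
  [13.5→14]: (50.5+47.5)/2 × 0.5 = 24.5
  Sum = 1412.025 µg/L·hr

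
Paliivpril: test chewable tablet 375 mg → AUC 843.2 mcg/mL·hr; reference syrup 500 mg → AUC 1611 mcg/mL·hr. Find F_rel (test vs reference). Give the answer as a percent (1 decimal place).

F_rel = (AUC_test/D_test) / (AUC_ref/D_ref)
      = (843.2/375) / (1611/500)
      = 2.24853 / 3.222 = 0.6979 = 69.79%

F_rel = 69.8%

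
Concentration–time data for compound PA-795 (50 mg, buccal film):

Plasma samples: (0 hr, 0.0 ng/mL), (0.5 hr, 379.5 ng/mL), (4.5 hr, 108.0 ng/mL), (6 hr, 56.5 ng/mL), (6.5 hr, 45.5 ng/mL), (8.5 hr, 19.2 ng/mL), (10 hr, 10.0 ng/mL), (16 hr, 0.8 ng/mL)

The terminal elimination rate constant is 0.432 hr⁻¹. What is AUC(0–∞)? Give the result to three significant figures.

AUC = 1340 ng/mL·hr

Trapezoidal AUC_0→16:
  [0→0.5]: (0.0+379.5)/2 × 0.5 = 94.875
  [0.5→4.5]: (379.5+108.0)/2 × 4 = 975.0
  [4.5→6]: (108.0+56.5)/2 × 1.5 = 123.375
  [6→6.5]: (56.5+45.5)/2 × 0.5 = 25.5
  [6.5→8.5]: (45.5+19.2)/2 × 2 = 64.7
  [8.5→10]: (19.2+10.0)/2 × 1.5 = 21.9
  [10→16]: (10.0+0.8)/2 × 6 = 32.4
  Sum = 1337.75 ng/mL·hr
Extrapolated tail: C_last / k_e = 0.8 / 0.432 = 1.852
AUC_0→∞ = 1337.75 + 1.852 = 1339.602 ng/mL·hr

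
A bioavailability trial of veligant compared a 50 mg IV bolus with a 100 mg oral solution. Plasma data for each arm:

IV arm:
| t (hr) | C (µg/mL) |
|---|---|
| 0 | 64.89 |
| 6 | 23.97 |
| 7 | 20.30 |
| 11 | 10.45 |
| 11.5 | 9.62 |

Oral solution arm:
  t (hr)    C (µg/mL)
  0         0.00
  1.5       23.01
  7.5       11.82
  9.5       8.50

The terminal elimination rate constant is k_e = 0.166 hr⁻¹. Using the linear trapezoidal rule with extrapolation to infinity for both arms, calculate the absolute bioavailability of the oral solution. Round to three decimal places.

F = 0.234

Trapezoidal AUC_0→11.5 (IV):
  [0→6]: (64.89+23.97)/2 × 6 = 266.58
  [6→7]: (23.97+20.30)/2 × 1 = 22.135
  [7→11]: (20.30+10.45)/2 × 4 = 61.5
  [11→11.5]: (10.45+9.62)/2 × 0.5 = 5.0175
  Sum = 355.2325 µg/mL·hr
IV tail: 9.62/0.166 = 57.952; AUC_iv,0→∞ = 355.2325 + 57.952 = 413.1845 µg/mL·hr
Trapezoidal AUC_0→9.5 (oral solution):
  [0→1.5]: (0.00+23.01)/2 × 1.5 = 17.2575
  [1.5→7.5]: (23.01+11.82)/2 × 6 = 104.49
  [7.5→9.5]: (11.82+8.50)/2 × 2 = 20.32
  Sum = 142.0675 µg/mL·hr
oral solution tail: 8.50/0.166 = 51.205; AUC_ev,0→∞ = 142.0675 + 51.205 = 193.2725 µg/mL·hr
F = (AUC_ev/D_ev)/(AUC_iv/D_iv) = (193.2725/100)/(413.1845/50) = 1.932725/8.26369 = 0.2339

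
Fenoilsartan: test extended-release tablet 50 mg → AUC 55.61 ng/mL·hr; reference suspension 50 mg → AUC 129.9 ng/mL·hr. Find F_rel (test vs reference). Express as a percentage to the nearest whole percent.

F_rel = 43%

F_rel = (AUC_test/D_test) / (AUC_ref/D_ref)
      = (55.61/50) / (129.9/50)
      = 1.1122 / 2.598 = 0.4281 = 42.81%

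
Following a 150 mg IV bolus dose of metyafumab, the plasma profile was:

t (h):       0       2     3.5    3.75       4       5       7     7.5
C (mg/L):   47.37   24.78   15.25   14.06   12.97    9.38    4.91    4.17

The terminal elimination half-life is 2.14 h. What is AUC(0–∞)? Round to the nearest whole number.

AUC = 150 mg/L·h

Trapezoidal AUC_0→7.5:
  [0→2]: (47.37+24.78)/2 × 2 = 72.15
  [2→3.5]: (24.78+15.25)/2 × 1.5 = 30.0225
  [3.5→3.75]: (15.25+14.06)/2 × 0.25 = 3.66375
  [3.75→4]: (14.06+12.97)/2 × 0.25 = 3.37875
  [4→5]: (12.97+9.38)/2 × 1 = 11.175
  [5→7]: (9.38+4.91)/2 × 2 = 14.29
  [7→7.5]: (4.91+4.17)/2 × 0.5 = 2.27
  Sum = 136.95 mg/L·h
k_e = ln2 / t½ = 0.693147 / 2.14 = 0.3239 h^-1
Extrapolated tail: C_last / k_e = 4.17 / 0.3239 = 12.874
AUC_0→∞ = 136.95 + 12.874 = 149.824 mg/L·h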